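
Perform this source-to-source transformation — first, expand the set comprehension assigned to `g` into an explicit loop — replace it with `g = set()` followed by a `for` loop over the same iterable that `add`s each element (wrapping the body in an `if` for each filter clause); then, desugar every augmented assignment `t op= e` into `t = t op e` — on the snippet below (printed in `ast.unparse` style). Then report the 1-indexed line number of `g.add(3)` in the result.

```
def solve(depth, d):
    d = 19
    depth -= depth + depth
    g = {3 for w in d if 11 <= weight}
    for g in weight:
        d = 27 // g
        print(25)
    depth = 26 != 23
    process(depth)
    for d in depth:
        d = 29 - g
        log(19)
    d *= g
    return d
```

7

Transformed code:
def solve(depth, d):
    d = 19
    depth = depth - (depth + depth)
    g = set()
    for w in d:
        if 11 <= weight:
            g.add(3)
    for g in weight:
        d = 27 // g
        print(25)
    depth = 26 != 23
    process(depth)
    for d in depth:
        d = 29 - g
        log(19)
    d = d * g
    return d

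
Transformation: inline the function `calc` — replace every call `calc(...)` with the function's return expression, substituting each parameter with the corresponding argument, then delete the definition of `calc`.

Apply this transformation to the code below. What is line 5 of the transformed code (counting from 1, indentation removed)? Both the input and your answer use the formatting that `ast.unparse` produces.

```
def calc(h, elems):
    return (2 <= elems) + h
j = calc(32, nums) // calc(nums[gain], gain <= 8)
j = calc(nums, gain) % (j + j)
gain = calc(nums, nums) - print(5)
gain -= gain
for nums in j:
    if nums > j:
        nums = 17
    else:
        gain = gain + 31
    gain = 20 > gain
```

for nums in j:

Transformed code:
j = ((2 <= nums) + 32) // ((2 <= (gain <= 8)) + nums[gain])
j = ((2 <= gain) + nums) % (j + j)
gain = (2 <= nums) + nums - print(5)
gain -= gain
for nums in j:
    if nums > j:
        nums = 17
    else:
        gain = gain + 31
    gain = 20 > gain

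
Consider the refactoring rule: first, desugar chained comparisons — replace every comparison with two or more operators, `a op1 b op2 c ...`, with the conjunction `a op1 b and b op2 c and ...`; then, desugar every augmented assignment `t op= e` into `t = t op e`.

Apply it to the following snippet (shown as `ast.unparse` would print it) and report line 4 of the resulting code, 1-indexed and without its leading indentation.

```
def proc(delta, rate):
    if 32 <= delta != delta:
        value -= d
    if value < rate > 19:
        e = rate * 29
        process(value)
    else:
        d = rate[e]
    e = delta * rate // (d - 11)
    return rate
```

if value < rate and rate > 19:

Transformed code:
def proc(delta, rate):
    if 32 <= delta and delta != delta:
        value = value - d
    if value < rate and rate > 19:
        e = rate * 29
        process(value)
    else:
        d = rate[e]
    e = delta * rate // (d - 11)
    return rate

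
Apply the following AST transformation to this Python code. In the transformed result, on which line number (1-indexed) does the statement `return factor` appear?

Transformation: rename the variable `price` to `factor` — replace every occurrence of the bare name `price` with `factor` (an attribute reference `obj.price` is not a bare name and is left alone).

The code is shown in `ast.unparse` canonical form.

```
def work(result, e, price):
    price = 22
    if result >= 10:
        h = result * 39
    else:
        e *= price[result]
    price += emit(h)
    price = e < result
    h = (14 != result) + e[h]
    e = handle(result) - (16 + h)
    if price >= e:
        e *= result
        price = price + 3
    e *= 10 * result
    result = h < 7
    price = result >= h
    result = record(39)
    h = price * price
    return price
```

Transformed code:
def work(result, e, factor):
    factor = 22
    if result >= 10:
        h = result * 39
    else:
        e *= factor[result]
    factor += emit(h)
    factor = e < result
    h = (14 != result) + e[h]
    e = handle(result) - (16 + h)
    if factor >= e:
        e *= result
        factor = factor + 3
    e *= 10 * result
    result = h < 7
    factor = result >= h
    result = record(39)
    h = factor * factor
    return factor

19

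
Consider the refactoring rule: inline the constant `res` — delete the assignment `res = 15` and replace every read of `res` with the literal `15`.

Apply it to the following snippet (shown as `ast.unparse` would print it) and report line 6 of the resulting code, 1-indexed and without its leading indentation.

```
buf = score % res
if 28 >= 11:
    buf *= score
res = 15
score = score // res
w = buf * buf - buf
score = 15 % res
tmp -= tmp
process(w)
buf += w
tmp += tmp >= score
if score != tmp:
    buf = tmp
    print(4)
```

Transformed code:
buf = score % 15
if 28 >= 11:
    buf *= score
score = score // 15
w = buf * buf - buf
score = 15 % 15
tmp -= tmp
process(w)
buf += w
tmp += tmp >= score
if score != tmp:
    buf = tmp
    print(4)

score = 15 % 15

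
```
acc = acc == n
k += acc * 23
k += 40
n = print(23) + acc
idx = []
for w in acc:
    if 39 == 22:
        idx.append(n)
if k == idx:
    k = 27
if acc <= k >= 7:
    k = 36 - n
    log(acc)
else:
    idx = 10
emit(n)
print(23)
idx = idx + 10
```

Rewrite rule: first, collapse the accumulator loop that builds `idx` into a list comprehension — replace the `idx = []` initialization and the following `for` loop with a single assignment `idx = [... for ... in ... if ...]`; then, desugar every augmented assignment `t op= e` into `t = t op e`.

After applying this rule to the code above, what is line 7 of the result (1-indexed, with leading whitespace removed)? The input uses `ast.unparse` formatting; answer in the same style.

k = 27

Transformed code:
acc = acc == n
k = k + acc * 23
k = k + 40
n = print(23) + acc
idx = [n for w in acc if 39 == 22]
if k == idx:
    k = 27
if acc <= k >= 7:
    k = 36 - n
    log(acc)
else:
    idx = 10
emit(n)
print(23)
idx = idx + 10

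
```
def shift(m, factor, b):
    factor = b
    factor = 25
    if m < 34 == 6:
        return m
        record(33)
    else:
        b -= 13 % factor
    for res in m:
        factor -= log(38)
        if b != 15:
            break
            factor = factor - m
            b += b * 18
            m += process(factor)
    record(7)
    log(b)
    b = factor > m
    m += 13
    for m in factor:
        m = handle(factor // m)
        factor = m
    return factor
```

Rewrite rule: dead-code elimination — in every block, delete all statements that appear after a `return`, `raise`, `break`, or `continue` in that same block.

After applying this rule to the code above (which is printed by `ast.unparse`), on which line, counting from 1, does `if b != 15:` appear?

10

Transformed code:
def shift(m, factor, b):
    factor = b
    factor = 25
    if m < 34 == 6:
        return m
    else:
        b -= 13 % factor
    for res in m:
        factor -= log(38)
        if b != 15:
            break
    record(7)
    log(b)
    b = factor > m
    m += 13
    for m in factor:
        m = handle(factor // m)
        factor = m
    return factor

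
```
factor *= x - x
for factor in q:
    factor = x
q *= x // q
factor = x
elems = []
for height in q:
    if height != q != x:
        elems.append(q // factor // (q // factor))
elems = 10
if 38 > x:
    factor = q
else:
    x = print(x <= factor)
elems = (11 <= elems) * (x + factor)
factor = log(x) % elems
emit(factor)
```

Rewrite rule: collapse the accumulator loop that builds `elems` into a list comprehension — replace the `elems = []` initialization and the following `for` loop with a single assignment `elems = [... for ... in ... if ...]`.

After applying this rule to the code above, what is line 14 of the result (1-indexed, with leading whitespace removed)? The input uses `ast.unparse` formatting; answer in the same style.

Transformed code:
factor *= x - x
for factor in q:
    factor = x
q *= x // q
factor = x
elems = [q // factor // (q // factor) for height in q if height != q != x]
elems = 10
if 38 > x:
    factor = q
else:
    x = print(x <= factor)
elems = (11 <= elems) * (x + factor)
factor = log(x) % elems
emit(factor)

emit(factor)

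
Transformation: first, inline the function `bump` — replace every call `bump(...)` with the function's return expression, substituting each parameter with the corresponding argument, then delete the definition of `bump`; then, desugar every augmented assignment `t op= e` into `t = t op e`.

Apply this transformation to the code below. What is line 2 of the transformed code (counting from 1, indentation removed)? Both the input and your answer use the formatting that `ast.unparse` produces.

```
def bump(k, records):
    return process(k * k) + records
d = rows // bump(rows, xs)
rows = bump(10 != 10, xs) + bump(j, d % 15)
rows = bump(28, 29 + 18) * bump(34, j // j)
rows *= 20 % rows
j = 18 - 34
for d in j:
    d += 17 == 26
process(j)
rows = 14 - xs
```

Transformed code:
d = rows // (process(rows * rows) + xs)
rows = process((10 != 10) * (10 != 10)) + xs + (process(j * j) + d % 15)
rows = (process(28 * 28) + (29 + 18)) * (process(34 * 34) + j // j)
rows = rows * (20 % rows)
j = 18 - 34
for d in j:
    d = d + (17 == 26)
process(j)
rows = 14 - xs

rows = process((10 != 10) * (10 != 10)) + xs + (process(j * j) + d % 15)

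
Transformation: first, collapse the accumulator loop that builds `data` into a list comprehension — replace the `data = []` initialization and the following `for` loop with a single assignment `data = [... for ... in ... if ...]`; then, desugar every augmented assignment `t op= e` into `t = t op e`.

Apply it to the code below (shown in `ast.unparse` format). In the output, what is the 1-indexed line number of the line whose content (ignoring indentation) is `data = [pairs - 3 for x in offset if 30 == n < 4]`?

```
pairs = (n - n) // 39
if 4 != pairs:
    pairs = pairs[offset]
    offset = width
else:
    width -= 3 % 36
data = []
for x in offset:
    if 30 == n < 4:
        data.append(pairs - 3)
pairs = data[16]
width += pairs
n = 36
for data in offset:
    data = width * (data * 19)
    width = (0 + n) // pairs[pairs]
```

Transformed code:
pairs = (n - n) // 39
if 4 != pairs:
    pairs = pairs[offset]
    offset = width
else:
    width = width - 3 % 36
data = [pairs - 3 for x in offset if 30 == n < 4]
pairs = data[16]
width = width + pairs
n = 36
for data in offset:
    data = width * (data * 19)
    width = (0 + n) // pairs[pairs]

7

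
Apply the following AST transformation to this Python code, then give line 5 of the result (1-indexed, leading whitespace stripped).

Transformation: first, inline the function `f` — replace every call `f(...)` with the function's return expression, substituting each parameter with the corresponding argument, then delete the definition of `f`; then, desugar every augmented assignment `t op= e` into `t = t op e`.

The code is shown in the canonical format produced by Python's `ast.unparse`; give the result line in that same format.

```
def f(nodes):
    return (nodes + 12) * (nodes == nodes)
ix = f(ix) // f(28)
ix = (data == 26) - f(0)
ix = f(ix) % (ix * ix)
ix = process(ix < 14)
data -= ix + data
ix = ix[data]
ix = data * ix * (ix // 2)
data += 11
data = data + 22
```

data = data - (ix + data)

Transformed code:
ix = (ix + 12) * (ix == ix) // ((28 + 12) * (28 == 28))
ix = (data == 26) - (0 + 12) * (0 == 0)
ix = (ix + 12) * (ix == ix) % (ix * ix)
ix = process(ix < 14)
data = data - (ix + data)
ix = ix[data]
ix = data * ix * (ix // 2)
data = data + 11
data = data + 22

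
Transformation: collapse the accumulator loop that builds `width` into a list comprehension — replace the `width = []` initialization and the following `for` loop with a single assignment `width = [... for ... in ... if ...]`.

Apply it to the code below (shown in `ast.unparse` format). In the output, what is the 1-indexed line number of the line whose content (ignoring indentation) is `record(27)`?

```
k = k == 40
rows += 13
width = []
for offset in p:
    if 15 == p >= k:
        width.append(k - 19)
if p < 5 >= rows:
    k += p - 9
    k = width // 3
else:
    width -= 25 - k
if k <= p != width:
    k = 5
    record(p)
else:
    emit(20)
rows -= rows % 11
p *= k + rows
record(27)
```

Transformed code:
k = k == 40
rows += 13
width = [k - 19 for offset in p if 15 == p >= k]
if p < 5 >= rows:
    k += p - 9
    k = width // 3
else:
    width -= 25 - k
if k <= p != width:
    k = 5
    record(p)
else:
    emit(20)
rows -= rows % 11
p *= k + rows
record(27)

16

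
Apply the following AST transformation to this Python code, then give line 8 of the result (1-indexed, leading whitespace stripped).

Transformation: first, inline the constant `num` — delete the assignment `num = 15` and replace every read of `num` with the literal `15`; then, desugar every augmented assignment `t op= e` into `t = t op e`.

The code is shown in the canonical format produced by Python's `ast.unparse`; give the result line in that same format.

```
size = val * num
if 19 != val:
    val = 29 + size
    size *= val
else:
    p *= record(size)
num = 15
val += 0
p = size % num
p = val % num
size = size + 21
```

Transformed code:
size = val * 15
if 19 != val:
    val = 29 + size
    size = size * val
else:
    p = p * record(size)
val = val + 0
p = size % 15
p = val % 15
size = size + 21

p = size % 15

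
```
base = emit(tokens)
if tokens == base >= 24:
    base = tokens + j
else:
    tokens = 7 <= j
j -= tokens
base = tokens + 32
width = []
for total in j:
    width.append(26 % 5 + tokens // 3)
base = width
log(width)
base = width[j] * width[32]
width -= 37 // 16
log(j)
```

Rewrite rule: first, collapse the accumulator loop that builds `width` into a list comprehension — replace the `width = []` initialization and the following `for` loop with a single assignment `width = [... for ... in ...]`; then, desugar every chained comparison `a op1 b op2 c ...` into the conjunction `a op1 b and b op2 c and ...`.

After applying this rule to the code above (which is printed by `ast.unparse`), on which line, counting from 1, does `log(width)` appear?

Transformed code:
base = emit(tokens)
if tokens == base and base >= 24:
    base = tokens + j
else:
    tokens = 7 <= j
j -= tokens
base = tokens + 32
width = [26 % 5 + tokens // 3 for total in j]
base = width
log(width)
base = width[j] * width[32]
width -= 37 // 16
log(j)

10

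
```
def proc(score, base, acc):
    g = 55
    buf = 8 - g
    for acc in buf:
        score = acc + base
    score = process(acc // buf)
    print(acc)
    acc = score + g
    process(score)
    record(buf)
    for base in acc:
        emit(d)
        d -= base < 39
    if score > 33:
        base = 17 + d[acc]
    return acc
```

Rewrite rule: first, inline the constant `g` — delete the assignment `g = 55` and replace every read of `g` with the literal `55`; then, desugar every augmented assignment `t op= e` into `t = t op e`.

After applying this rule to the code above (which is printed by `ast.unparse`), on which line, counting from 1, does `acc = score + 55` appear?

7

Transformed code:
def proc(score, base, acc):
    buf = 8 - 55
    for acc in buf:
        score = acc + base
    score = process(acc // buf)
    print(acc)
    acc = score + 55
    process(score)
    record(buf)
    for base in acc:
        emit(d)
        d = d - (base < 39)
    if score > 33:
        base = 17 + d[acc]
    return acc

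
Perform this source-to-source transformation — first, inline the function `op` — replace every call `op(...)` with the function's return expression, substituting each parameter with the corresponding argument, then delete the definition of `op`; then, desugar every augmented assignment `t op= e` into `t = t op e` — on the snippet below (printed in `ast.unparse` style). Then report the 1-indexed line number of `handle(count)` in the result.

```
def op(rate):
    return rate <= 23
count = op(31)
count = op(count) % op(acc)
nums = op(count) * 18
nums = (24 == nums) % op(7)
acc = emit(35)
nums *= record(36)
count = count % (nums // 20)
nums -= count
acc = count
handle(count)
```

Transformed code:
count = 31 <= 23
count = (count <= 23) % (acc <= 23)
nums = (count <= 23) * 18
nums = (24 == nums) % (7 <= 23)
acc = emit(35)
nums = nums * record(36)
count = count % (nums // 20)
nums = nums - count
acc = count
handle(count)

10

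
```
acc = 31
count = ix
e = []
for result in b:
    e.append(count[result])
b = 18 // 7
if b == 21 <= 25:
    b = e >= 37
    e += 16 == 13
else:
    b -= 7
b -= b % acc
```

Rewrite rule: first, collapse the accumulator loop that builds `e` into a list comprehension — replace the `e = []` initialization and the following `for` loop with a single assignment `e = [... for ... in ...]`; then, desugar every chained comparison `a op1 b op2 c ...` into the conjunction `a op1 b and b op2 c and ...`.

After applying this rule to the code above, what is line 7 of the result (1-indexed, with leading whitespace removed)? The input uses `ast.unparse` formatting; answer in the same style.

Transformed code:
acc = 31
count = ix
e = [count[result] for result in b]
b = 18 // 7
if b == 21 and 21 <= 25:
    b = e >= 37
    e += 16 == 13
else:
    b -= 7
b -= b % acc

e += 16 == 13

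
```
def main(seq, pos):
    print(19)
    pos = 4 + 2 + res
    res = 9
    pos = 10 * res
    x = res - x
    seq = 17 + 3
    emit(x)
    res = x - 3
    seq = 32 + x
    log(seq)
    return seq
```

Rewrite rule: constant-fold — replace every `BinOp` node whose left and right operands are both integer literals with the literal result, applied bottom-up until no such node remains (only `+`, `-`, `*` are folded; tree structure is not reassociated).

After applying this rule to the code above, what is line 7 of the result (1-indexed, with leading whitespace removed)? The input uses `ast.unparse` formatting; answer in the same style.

Transformed code:
def main(seq, pos):
    print(19)
    pos = 6 + res
    res = 9
    pos = 10 * res
    x = res - x
    seq = 20
    emit(x)
    res = x - 3
    seq = 32 + x
    log(seq)
    return seq

seq = 20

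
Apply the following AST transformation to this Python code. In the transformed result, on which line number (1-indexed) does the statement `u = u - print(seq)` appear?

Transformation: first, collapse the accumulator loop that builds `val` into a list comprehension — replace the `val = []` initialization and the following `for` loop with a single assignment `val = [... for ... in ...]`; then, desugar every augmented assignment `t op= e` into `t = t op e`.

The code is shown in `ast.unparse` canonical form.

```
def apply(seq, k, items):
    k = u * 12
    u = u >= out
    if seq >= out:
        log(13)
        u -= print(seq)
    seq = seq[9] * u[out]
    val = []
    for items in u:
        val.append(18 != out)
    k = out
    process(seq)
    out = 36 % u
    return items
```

Transformed code:
def apply(seq, k, items):
    k = u * 12
    u = u >= out
    if seq >= out:
        log(13)
        u = u - print(seq)
    seq = seq[9] * u[out]
    val = [18 != out for items in u]
    k = out
    process(seq)
    out = 36 % u
    return items

6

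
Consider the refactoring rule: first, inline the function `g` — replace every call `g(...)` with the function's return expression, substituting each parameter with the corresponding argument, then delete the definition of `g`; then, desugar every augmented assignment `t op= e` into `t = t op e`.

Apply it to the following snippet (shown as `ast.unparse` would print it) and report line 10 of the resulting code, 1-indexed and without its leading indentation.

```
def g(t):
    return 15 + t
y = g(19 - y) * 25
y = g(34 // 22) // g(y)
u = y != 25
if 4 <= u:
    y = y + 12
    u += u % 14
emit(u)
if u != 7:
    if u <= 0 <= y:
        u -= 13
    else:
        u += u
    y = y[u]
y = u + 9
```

u = u - 13

Transformed code:
y = (15 + (19 - y)) * 25
y = (15 + 34 // 22) // (15 + y)
u = y != 25
if 4 <= u:
    y = y + 12
    u = u + u % 14
emit(u)
if u != 7:
    if u <= 0 <= y:
        u = u - 13
    else:
        u = u + u
    y = y[u]
y = u + 9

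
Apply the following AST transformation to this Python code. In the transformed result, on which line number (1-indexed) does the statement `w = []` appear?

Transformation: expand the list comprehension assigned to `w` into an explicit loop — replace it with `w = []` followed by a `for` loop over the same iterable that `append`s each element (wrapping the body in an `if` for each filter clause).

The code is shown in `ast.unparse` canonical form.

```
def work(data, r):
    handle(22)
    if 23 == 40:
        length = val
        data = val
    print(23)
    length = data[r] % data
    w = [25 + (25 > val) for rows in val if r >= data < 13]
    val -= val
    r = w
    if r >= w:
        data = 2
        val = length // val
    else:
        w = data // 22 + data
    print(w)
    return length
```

8

Transformed code:
def work(data, r):
    handle(22)
    if 23 == 40:
        length = val
        data = val
    print(23)
    length = data[r] % data
    w = []
    for rows in val:
        if r >= data < 13:
            w.append(25 + (25 > val))
    val -= val
    r = w
    if r >= w:
        data = 2
        val = length // val
    else:
        w = data // 22 + data
    print(w)
    return length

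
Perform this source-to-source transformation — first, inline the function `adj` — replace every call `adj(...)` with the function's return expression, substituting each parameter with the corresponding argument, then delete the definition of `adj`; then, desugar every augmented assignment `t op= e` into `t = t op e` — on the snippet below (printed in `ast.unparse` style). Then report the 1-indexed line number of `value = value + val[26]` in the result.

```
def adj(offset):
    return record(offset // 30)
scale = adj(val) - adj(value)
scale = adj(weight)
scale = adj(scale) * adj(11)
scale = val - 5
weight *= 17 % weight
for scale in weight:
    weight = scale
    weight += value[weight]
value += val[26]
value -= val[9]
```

Transformed code:
scale = record(val // 30) - record(value // 30)
scale = record(weight // 30)
scale = record(scale // 30) * record(11 // 30)
scale = val - 5
weight = weight * (17 % weight)
for scale in weight:
    weight = scale
    weight = weight + value[weight]
value = value + val[26]
value = value - val[9]

9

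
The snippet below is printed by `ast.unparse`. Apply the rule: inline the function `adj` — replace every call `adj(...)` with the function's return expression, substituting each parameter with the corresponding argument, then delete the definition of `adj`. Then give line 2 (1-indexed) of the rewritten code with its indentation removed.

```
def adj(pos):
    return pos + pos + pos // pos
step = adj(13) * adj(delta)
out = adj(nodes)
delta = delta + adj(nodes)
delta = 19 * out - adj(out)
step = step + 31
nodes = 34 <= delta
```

out = nodes + nodes + nodes // nodes

Transformed code:
step = (13 + 13 + 13 // 13) * (delta + delta + delta // delta)
out = nodes + nodes + nodes // nodes
delta = delta + (nodes + nodes + nodes // nodes)
delta = 19 * out - (out + out + out // out)
step = step + 31
nodes = 34 <= delta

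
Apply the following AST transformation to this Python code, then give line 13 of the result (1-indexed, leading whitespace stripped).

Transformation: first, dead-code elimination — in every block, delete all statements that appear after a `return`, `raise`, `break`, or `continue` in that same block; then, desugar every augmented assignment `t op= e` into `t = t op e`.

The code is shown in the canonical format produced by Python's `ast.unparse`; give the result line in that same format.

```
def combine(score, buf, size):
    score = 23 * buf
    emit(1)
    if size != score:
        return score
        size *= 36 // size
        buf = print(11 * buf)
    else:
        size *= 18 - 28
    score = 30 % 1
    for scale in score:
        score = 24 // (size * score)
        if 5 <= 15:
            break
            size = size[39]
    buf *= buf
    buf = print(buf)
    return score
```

Transformed code:
def combine(score, buf, size):
    score = 23 * buf
    emit(1)
    if size != score:
        return score
    else:
        size = size * (18 - 28)
    score = 30 % 1
    for scale in score:
        score = 24 // (size * score)
        if 5 <= 15:
            break
    buf = buf * buf
    buf = print(buf)
    return score

buf = buf * buf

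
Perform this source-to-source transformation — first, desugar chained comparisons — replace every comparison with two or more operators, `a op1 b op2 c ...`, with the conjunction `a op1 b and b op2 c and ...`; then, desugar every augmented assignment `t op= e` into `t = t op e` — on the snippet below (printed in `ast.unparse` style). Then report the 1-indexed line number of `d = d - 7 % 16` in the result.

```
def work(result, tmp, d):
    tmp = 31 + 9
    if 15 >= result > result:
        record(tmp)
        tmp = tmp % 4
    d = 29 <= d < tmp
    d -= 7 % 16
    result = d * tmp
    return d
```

Transformed code:
def work(result, tmp, d):
    tmp = 31 + 9
    if 15 >= result and result > result:
        record(tmp)
        tmp = tmp % 4
    d = 29 <= d and d < tmp
    d = d - 7 % 16
    result = d * tmp
    return d

7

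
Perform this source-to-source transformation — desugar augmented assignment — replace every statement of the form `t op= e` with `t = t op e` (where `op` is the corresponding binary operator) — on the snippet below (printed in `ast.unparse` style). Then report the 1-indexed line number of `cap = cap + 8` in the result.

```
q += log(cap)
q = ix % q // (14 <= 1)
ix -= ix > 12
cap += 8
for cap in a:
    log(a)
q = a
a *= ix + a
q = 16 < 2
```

Transformed code:
q = q + log(cap)
q = ix % q // (14 <= 1)
ix = ix - (ix > 12)
cap = cap + 8
for cap in a:
    log(a)
q = a
a = a * (ix + a)
q = 16 < 2

4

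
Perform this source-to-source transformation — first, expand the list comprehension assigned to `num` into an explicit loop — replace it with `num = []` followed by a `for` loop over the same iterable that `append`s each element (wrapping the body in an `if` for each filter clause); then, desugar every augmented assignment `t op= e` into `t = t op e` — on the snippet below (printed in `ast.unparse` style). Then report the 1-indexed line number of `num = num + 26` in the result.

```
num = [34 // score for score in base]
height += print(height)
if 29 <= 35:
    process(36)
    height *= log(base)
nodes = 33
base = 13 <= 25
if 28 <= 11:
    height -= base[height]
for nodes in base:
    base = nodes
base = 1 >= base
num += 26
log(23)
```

Transformed code:
num = []
for score in base:
    num.append(34 // score)
height = height + print(height)
if 29 <= 35:
    process(36)
    height = height * log(base)
nodes = 33
base = 13 <= 25
if 28 <= 11:
    height = height - base[height]
for nodes in base:
    base = nodes
base = 1 >= base
num = num + 26
log(23)

15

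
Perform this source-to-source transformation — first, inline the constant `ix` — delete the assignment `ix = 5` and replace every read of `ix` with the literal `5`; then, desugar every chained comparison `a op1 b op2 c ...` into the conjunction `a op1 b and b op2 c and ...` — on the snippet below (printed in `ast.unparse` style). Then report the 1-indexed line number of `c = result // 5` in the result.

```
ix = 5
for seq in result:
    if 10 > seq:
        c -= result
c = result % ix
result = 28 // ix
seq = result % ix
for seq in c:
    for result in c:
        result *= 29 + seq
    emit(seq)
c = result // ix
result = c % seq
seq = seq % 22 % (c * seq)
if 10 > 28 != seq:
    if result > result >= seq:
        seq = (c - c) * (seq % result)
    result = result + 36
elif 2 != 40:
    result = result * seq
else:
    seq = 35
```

Transformed code:
for seq in result:
    if 10 > seq:
        c -= result
c = result % 5
result = 28 // 5
seq = result % 5
for seq in c:
    for result in c:
        result *= 29 + seq
    emit(seq)
c = result // 5
result = c % seq
seq = seq % 22 % (c * seq)
if 10 > 28 and 28 != seq:
    if result > result and result >= seq:
        seq = (c - c) * (seq % result)
    result = result + 36
elif 2 != 40:
    result = result * seq
else:
    seq = 35

11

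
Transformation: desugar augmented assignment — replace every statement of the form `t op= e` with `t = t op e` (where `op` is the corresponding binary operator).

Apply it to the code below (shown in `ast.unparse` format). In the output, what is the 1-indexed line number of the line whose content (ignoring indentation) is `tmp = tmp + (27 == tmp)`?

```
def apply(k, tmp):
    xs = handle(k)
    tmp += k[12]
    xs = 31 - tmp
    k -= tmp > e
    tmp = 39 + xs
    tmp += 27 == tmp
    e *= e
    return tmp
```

Transformed code:
def apply(k, tmp):
    xs = handle(k)
    tmp = tmp + k[12]
    xs = 31 - tmp
    k = k - (tmp > e)
    tmp = 39 + xs
    tmp = tmp + (27 == tmp)
    e = e * e
    return tmp

7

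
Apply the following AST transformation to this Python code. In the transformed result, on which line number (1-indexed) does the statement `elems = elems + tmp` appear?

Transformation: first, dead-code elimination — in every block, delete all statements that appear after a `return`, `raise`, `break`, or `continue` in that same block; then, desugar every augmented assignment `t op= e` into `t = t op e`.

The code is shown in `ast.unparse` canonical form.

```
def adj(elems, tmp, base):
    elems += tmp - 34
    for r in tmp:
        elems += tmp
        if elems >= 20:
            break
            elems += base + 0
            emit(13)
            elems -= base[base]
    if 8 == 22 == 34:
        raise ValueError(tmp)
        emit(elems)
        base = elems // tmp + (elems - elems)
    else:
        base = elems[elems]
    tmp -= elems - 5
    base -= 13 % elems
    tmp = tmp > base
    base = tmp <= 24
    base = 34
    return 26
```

4

Transformed code:
def adj(elems, tmp, base):
    elems = elems + (tmp - 34)
    for r in tmp:
        elems = elems + tmp
        if elems >= 20:
            break
    if 8 == 22 == 34:
        raise ValueError(tmp)
    else:
        base = elems[elems]
    tmp = tmp - (elems - 5)
    base = base - 13 % elems
    tmp = tmp > base
    base = tmp <= 24
    base = 34
    return 26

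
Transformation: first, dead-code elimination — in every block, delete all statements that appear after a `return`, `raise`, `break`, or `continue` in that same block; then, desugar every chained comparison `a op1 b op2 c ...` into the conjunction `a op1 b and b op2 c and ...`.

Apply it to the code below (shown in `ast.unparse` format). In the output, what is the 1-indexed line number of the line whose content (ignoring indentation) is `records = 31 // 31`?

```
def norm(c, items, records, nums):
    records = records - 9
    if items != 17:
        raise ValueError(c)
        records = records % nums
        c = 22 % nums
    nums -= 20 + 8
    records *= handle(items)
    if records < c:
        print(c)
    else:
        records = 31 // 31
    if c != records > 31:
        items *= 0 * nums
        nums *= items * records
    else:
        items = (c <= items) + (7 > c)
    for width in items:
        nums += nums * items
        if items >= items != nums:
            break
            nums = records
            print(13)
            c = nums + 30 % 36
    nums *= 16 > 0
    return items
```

10

Transformed code:
def norm(c, items, records, nums):
    records = records - 9
    if items != 17:
        raise ValueError(c)
    nums -= 20 + 8
    records *= handle(items)
    if records < c:
        print(c)
    else:
        records = 31 // 31
    if c != records and records > 31:
        items *= 0 * nums
        nums *= items * records
    else:
        items = (c <= items) + (7 > c)
    for width in items:
        nums += nums * items
        if items >= items and items != nums:
            break
    nums *= 16 > 0
    return items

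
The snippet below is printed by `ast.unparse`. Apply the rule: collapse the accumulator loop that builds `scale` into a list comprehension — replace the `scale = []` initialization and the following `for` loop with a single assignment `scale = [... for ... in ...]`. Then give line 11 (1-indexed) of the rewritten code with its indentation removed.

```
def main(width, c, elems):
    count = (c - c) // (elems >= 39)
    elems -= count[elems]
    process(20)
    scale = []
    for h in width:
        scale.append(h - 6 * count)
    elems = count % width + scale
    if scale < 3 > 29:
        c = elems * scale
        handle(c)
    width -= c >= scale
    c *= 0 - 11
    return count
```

c *= 0 - 11

Transformed code:
def main(width, c, elems):
    count = (c - c) // (elems >= 39)
    elems -= count[elems]
    process(20)
    scale = [h - 6 * count for h in width]
    elems = count % width + scale
    if scale < 3 > 29:
        c = elems * scale
        handle(c)
    width -= c >= scale
    c *= 0 - 11
    return count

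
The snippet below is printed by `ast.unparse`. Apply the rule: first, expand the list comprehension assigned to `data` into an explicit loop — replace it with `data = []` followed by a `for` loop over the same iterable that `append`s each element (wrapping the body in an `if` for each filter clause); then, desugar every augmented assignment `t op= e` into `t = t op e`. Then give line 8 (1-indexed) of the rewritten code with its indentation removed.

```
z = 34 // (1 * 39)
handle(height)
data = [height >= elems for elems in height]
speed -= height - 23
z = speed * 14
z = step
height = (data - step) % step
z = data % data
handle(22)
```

Transformed code:
z = 34 // (1 * 39)
handle(height)
data = []
for elems in height:
    data.append(height >= elems)
speed = speed - (height - 23)
z = speed * 14
z = step
height = (data - step) % step
z = data % data
handle(22)

z = step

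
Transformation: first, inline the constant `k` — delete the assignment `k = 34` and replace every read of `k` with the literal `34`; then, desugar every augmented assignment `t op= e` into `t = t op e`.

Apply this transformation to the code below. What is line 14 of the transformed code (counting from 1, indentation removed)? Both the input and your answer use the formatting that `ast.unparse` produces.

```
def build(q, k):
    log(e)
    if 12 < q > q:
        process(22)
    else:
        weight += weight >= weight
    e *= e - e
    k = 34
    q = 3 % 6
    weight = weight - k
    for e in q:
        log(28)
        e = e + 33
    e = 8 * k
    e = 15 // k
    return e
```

e = 15 // 34

Transformed code:
def build(q, k):
    log(e)
    if 12 < q > q:
        process(22)
    else:
        weight = weight + (weight >= weight)
    e = e * (e - e)
    q = 3 % 6
    weight = weight - 34
    for e in q:
        log(28)
        e = e + 33
    e = 8 * 34
    e = 15 // 34
    return e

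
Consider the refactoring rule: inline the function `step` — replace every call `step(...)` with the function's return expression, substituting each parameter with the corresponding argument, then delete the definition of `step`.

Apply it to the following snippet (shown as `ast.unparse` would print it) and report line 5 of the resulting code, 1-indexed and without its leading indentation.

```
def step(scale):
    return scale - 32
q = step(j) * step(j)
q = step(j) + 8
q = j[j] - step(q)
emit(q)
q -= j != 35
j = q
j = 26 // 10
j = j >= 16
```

Transformed code:
q = (j - 32) * (j - 32)
q = j - 32 + 8
q = j[j] - (q - 32)
emit(q)
q -= j != 35
j = q
j = 26 // 10
j = j >= 16

q -= j != 35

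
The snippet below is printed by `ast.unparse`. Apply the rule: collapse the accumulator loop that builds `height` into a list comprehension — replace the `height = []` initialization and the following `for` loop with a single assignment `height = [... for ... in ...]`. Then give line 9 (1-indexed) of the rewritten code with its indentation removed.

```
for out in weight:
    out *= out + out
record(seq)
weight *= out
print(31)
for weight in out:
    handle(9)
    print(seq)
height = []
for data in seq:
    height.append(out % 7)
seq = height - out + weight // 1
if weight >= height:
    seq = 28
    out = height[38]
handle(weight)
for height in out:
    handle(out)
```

height = [out % 7 for data in seq]

Transformed code:
for out in weight:
    out *= out + out
record(seq)
weight *= out
print(31)
for weight in out:
    handle(9)
    print(seq)
height = [out % 7 for data in seq]
seq = height - out + weight // 1
if weight >= height:
    seq = 28
    out = height[38]
handle(weight)
for height in out:
    handle(out)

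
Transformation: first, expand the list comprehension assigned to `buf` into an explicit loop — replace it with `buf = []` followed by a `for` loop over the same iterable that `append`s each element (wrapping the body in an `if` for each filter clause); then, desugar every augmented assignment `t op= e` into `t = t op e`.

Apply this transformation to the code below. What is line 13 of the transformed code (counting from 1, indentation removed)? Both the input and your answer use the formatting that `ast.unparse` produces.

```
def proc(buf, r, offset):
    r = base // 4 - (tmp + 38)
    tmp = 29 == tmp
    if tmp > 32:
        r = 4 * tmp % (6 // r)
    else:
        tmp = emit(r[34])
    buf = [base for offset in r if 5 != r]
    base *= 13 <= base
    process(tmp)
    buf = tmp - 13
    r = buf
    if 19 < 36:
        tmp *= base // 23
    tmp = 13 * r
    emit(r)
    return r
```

process(tmp)

Transformed code:
def proc(buf, r, offset):
    r = base // 4 - (tmp + 38)
    tmp = 29 == tmp
    if tmp > 32:
        r = 4 * tmp % (6 // r)
    else:
        tmp = emit(r[34])
    buf = []
    for offset in r:
        if 5 != r:
            buf.append(base)
    base = base * (13 <= base)
    process(tmp)
    buf = tmp - 13
    r = buf
    if 19 < 36:
        tmp = tmp * (base // 23)
    tmp = 13 * r
    emit(r)
    return r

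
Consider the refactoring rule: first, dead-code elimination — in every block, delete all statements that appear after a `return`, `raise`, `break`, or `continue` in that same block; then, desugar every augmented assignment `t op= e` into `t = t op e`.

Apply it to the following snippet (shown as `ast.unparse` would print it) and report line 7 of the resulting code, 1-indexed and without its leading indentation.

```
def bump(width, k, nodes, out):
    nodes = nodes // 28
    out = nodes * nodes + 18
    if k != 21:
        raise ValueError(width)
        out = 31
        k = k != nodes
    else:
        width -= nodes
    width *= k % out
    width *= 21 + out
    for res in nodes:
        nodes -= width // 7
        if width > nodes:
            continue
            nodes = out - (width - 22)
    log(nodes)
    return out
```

Transformed code:
def bump(width, k, nodes, out):
    nodes = nodes // 28
    out = nodes * nodes + 18
    if k != 21:
        raise ValueError(width)
    else:
        width = width - nodes
    width = width * (k % out)
    width = width * (21 + out)
    for res in nodes:
        nodes = nodes - width // 7
        if width > nodes:
            continue
    log(nodes)
    return out

width = width - nodes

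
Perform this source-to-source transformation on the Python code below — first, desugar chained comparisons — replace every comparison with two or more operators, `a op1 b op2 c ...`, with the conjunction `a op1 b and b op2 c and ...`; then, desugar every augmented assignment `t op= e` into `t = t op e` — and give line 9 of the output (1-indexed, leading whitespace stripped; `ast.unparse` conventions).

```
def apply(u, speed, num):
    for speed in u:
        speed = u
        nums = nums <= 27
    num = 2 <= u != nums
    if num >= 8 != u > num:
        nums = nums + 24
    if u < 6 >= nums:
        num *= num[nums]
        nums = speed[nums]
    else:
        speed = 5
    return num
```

Transformed code:
def apply(u, speed, num):
    for speed in u:
        speed = u
        nums = nums <= 27
    num = 2 <= u and u != nums
    if num >= 8 and 8 != u and (u > num):
        nums = nums + 24
    if u < 6 and 6 >= nums:
        num = num * num[nums]
        nums = speed[nums]
    else:
        speed = 5
    return num

num = num * num[nums]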